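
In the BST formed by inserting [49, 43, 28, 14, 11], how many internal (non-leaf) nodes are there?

Tree built from: [49, 43, 28, 14, 11]
Tree (level-order array): [49, 43, None, 28, None, 14, None, 11]
Rule: An internal node has at least one child.
Per-node child counts:
  node 49: 1 child(ren)
  node 43: 1 child(ren)
  node 28: 1 child(ren)
  node 14: 1 child(ren)
  node 11: 0 child(ren)
Matching nodes: [49, 43, 28, 14]
Count of internal (non-leaf) nodes: 4


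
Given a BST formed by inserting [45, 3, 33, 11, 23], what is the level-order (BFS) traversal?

Tree insertion order: [45, 3, 33, 11, 23]
Tree (level-order array): [45, 3, None, None, 33, 11, None, None, 23]
BFS from the root, enqueuing left then right child of each popped node:
  queue [45] -> pop 45, enqueue [3], visited so far: [45]
  queue [3] -> pop 3, enqueue [33], visited so far: [45, 3]
  queue [33] -> pop 33, enqueue [11], visited so far: [45, 3, 33]
  queue [11] -> pop 11, enqueue [23], visited so far: [45, 3, 33, 11]
  queue [23] -> pop 23, enqueue [none], visited so far: [45, 3, 33, 11, 23]
Result: [45, 3, 33, 11, 23]


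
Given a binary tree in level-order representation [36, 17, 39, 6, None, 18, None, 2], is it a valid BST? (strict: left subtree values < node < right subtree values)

Level-order array: [36, 17, 39, 6, None, 18, None, 2]
Validate using subtree bounds (lo, hi): at each node, require lo < value < hi,
then recurse left with hi=value and right with lo=value.
Preorder trace (stopping at first violation):
  at node 36 with bounds (-inf, +inf): OK
  at node 17 with bounds (-inf, 36): OK
  at node 6 with bounds (-inf, 17): OK
  at node 2 with bounds (-inf, 6): OK
  at node 39 with bounds (36, +inf): OK
  at node 18 with bounds (36, 39): VIOLATION
Node 18 violates its bound: not (36 < 18 < 39).
Result: Not a valid BST


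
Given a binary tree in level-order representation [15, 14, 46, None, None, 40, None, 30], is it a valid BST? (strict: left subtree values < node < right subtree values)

Level-order array: [15, 14, 46, None, None, 40, None, 30]
Validate using subtree bounds (lo, hi): at each node, require lo < value < hi,
then recurse left with hi=value and right with lo=value.
Preorder trace (stopping at first violation):
  at node 15 with bounds (-inf, +inf): OK
  at node 14 with bounds (-inf, 15): OK
  at node 46 with bounds (15, +inf): OK
  at node 40 with bounds (15, 46): OK
  at node 30 with bounds (15, 40): OK
No violation found at any node.
Result: Valid BST


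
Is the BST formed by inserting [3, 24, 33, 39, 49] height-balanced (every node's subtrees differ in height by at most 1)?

Tree (level-order array): [3, None, 24, None, 33, None, 39, None, 49]
Definition: a tree is height-balanced if, at every node, |h(left) - h(right)| <= 1 (empty subtree has height -1).
Bottom-up per-node check:
  node 49: h_left=-1, h_right=-1, diff=0 [OK], height=0
  node 39: h_left=-1, h_right=0, diff=1 [OK], height=1
  node 33: h_left=-1, h_right=1, diff=2 [FAIL (|-1-1|=2 > 1)], height=2
  node 24: h_left=-1, h_right=2, diff=3 [FAIL (|-1-2|=3 > 1)], height=3
  node 3: h_left=-1, h_right=3, diff=4 [FAIL (|-1-3|=4 > 1)], height=4
Node 33 violates the condition: |-1 - 1| = 2 > 1.
Result: Not balanced


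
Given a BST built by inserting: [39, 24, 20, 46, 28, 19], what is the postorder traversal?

Tree insertion order: [39, 24, 20, 46, 28, 19]
Tree (level-order array): [39, 24, 46, 20, 28, None, None, 19]
Postorder traversal: [19, 20, 28, 24, 46, 39]


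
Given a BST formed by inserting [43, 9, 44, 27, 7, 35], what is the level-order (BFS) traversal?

Tree insertion order: [43, 9, 44, 27, 7, 35]
Tree (level-order array): [43, 9, 44, 7, 27, None, None, None, None, None, 35]
BFS from the root, enqueuing left then right child of each popped node:
  queue [43] -> pop 43, enqueue [9, 44], visited so far: [43]
  queue [9, 44] -> pop 9, enqueue [7, 27], visited so far: [43, 9]
  queue [44, 7, 27] -> pop 44, enqueue [none], visited so far: [43, 9, 44]
  queue [7, 27] -> pop 7, enqueue [none], visited so far: [43, 9, 44, 7]
  queue [27] -> pop 27, enqueue [35], visited so far: [43, 9, 44, 7, 27]
  queue [35] -> pop 35, enqueue [none], visited so far: [43, 9, 44, 7, 27, 35]
Result: [43, 9, 44, 7, 27, 35]


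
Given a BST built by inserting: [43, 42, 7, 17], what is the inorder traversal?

Tree insertion order: [43, 42, 7, 17]
Tree (level-order array): [43, 42, None, 7, None, None, 17]
Inorder traversal: [7, 17, 42, 43]


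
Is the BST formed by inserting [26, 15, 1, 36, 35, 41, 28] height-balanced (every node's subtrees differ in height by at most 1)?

Tree (level-order array): [26, 15, 36, 1, None, 35, 41, None, None, 28]
Definition: a tree is height-balanced if, at every node, |h(left) - h(right)| <= 1 (empty subtree has height -1).
Bottom-up per-node check:
  node 1: h_left=-1, h_right=-1, diff=0 [OK], height=0
  node 15: h_left=0, h_right=-1, diff=1 [OK], height=1
  node 28: h_left=-1, h_right=-1, diff=0 [OK], height=0
  node 35: h_left=0, h_right=-1, diff=1 [OK], height=1
  node 41: h_left=-1, h_right=-1, diff=0 [OK], height=0
  node 36: h_left=1, h_right=0, diff=1 [OK], height=2
  node 26: h_left=1, h_right=2, diff=1 [OK], height=3
All nodes satisfy the balance condition.
Result: Balanced


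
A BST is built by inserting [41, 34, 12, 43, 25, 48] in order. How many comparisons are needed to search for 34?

Search path for 34: 41 -> 34
Found: True
Comparisons: 2


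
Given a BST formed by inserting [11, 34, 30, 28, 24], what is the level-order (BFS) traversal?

Tree insertion order: [11, 34, 30, 28, 24]
Tree (level-order array): [11, None, 34, 30, None, 28, None, 24]
BFS from the root, enqueuing left then right child of each popped node:
  queue [11] -> pop 11, enqueue [34], visited so far: [11]
  queue [34] -> pop 34, enqueue [30], visited so far: [11, 34]
  queue [30] -> pop 30, enqueue [28], visited so far: [11, 34, 30]
  queue [28] -> pop 28, enqueue [24], visited so far: [11, 34, 30, 28]
  queue [24] -> pop 24, enqueue [none], visited so far: [11, 34, 30, 28, 24]
Result: [11, 34, 30, 28, 24]


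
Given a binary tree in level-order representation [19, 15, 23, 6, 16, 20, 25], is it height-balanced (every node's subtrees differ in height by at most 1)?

Tree (level-order array): [19, 15, 23, 6, 16, 20, 25]
Definition: a tree is height-balanced if, at every node, |h(left) - h(right)| <= 1 (empty subtree has height -1).
Bottom-up per-node check:
  node 6: h_left=-1, h_right=-1, diff=0 [OK], height=0
  node 16: h_left=-1, h_right=-1, diff=0 [OK], height=0
  node 15: h_left=0, h_right=0, diff=0 [OK], height=1
  node 20: h_left=-1, h_right=-1, diff=0 [OK], height=0
  node 25: h_left=-1, h_right=-1, diff=0 [OK], height=0
  node 23: h_left=0, h_right=0, diff=0 [OK], height=1
  node 19: h_left=1, h_right=1, diff=0 [OK], height=2
All nodes satisfy the balance condition.
Result: Balanced


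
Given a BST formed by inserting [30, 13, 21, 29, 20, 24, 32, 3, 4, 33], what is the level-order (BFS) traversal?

Tree insertion order: [30, 13, 21, 29, 20, 24, 32, 3, 4, 33]
Tree (level-order array): [30, 13, 32, 3, 21, None, 33, None, 4, 20, 29, None, None, None, None, None, None, 24]
BFS from the root, enqueuing left then right child of each popped node:
  queue [30] -> pop 30, enqueue [13, 32], visited so far: [30]
  queue [13, 32] -> pop 13, enqueue [3, 21], visited so far: [30, 13]
  queue [32, 3, 21] -> pop 32, enqueue [33], visited so far: [30, 13, 32]
  queue [3, 21, 33] -> pop 3, enqueue [4], visited so far: [30, 13, 32, 3]
  queue [21, 33, 4] -> pop 21, enqueue [20, 29], visited so far: [30, 13, 32, 3, 21]
  queue [33, 4, 20, 29] -> pop 33, enqueue [none], visited so far: [30, 13, 32, 3, 21, 33]
  queue [4, 20, 29] -> pop 4, enqueue [none], visited so far: [30, 13, 32, 3, 21, 33, 4]
  queue [20, 29] -> pop 20, enqueue [none], visited so far: [30, 13, 32, 3, 21, 33, 4, 20]
  queue [29] -> pop 29, enqueue [24], visited so far: [30, 13, 32, 3, 21, 33, 4, 20, 29]
  queue [24] -> pop 24, enqueue [none], visited so far: [30, 13, 32, 3, 21, 33, 4, 20, 29, 24]
Result: [30, 13, 32, 3, 21, 33, 4, 20, 29, 24]


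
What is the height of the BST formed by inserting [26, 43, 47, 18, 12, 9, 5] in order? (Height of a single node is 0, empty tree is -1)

Insertion order: [26, 43, 47, 18, 12, 9, 5]
Tree (level-order array): [26, 18, 43, 12, None, None, 47, 9, None, None, None, 5]
Compute height bottom-up (empty subtree = -1):
  height(5) = 1 + max(-1, -1) = 0
  height(9) = 1 + max(0, -1) = 1
  height(12) = 1 + max(1, -1) = 2
  height(18) = 1 + max(2, -1) = 3
  height(47) = 1 + max(-1, -1) = 0
  height(43) = 1 + max(-1, 0) = 1
  height(26) = 1 + max(3, 1) = 4
Height = 4


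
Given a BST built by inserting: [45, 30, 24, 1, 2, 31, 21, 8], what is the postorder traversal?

Tree insertion order: [45, 30, 24, 1, 2, 31, 21, 8]
Tree (level-order array): [45, 30, None, 24, 31, 1, None, None, None, None, 2, None, 21, 8]
Postorder traversal: [8, 21, 2, 1, 24, 31, 30, 45]


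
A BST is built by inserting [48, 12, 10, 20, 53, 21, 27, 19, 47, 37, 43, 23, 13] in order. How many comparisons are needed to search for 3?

Search path for 3: 48 -> 12 -> 10
Found: False
Comparisons: 3


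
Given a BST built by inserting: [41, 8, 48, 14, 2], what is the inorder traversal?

Tree insertion order: [41, 8, 48, 14, 2]
Tree (level-order array): [41, 8, 48, 2, 14]
Inorder traversal: [2, 8, 14, 41, 48]


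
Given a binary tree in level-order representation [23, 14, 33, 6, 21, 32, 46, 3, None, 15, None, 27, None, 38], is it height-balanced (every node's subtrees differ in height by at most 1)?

Tree (level-order array): [23, 14, 33, 6, 21, 32, 46, 3, None, 15, None, 27, None, 38]
Definition: a tree is height-balanced if, at every node, |h(left) - h(right)| <= 1 (empty subtree has height -1).
Bottom-up per-node check:
  node 3: h_left=-1, h_right=-1, diff=0 [OK], height=0
  node 6: h_left=0, h_right=-1, diff=1 [OK], height=1
  node 15: h_left=-1, h_right=-1, diff=0 [OK], height=0
  node 21: h_left=0, h_right=-1, diff=1 [OK], height=1
  node 14: h_left=1, h_right=1, diff=0 [OK], height=2
  node 27: h_left=-1, h_right=-1, diff=0 [OK], height=0
  node 32: h_left=0, h_right=-1, diff=1 [OK], height=1
  node 38: h_left=-1, h_right=-1, diff=0 [OK], height=0
  node 46: h_left=0, h_right=-1, diff=1 [OK], height=1
  node 33: h_left=1, h_right=1, diff=0 [OK], height=2
  node 23: h_left=2, h_right=2, diff=0 [OK], height=3
All nodes satisfy the balance condition.
Result: Balanced


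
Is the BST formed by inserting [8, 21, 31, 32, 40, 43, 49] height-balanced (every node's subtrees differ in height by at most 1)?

Tree (level-order array): [8, None, 21, None, 31, None, 32, None, 40, None, 43, None, 49]
Definition: a tree is height-balanced if, at every node, |h(left) - h(right)| <= 1 (empty subtree has height -1).
Bottom-up per-node check:
  node 49: h_left=-1, h_right=-1, diff=0 [OK], height=0
  node 43: h_left=-1, h_right=0, diff=1 [OK], height=1
  node 40: h_left=-1, h_right=1, diff=2 [FAIL (|-1-1|=2 > 1)], height=2
  node 32: h_left=-1, h_right=2, diff=3 [FAIL (|-1-2|=3 > 1)], height=3
  node 31: h_left=-1, h_right=3, diff=4 [FAIL (|-1-3|=4 > 1)], height=4
  node 21: h_left=-1, h_right=4, diff=5 [FAIL (|-1-4|=5 > 1)], height=5
  node 8: h_left=-1, h_right=5, diff=6 [FAIL (|-1-5|=6 > 1)], height=6
Node 40 violates the condition: |-1 - 1| = 2 > 1.
Result: Not balanced


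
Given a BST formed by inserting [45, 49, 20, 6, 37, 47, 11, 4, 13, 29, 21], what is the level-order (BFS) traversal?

Tree insertion order: [45, 49, 20, 6, 37, 47, 11, 4, 13, 29, 21]
Tree (level-order array): [45, 20, 49, 6, 37, 47, None, 4, 11, 29, None, None, None, None, None, None, 13, 21]
BFS from the root, enqueuing left then right child of each popped node:
  queue [45] -> pop 45, enqueue [20, 49], visited so far: [45]
  queue [20, 49] -> pop 20, enqueue [6, 37], visited so far: [45, 20]
  queue [49, 6, 37] -> pop 49, enqueue [47], visited so far: [45, 20, 49]
  queue [6, 37, 47] -> pop 6, enqueue [4, 11], visited so far: [45, 20, 49, 6]
  queue [37, 47, 4, 11] -> pop 37, enqueue [29], visited so far: [45, 20, 49, 6, 37]
  queue [47, 4, 11, 29] -> pop 47, enqueue [none], visited so far: [45, 20, 49, 6, 37, 47]
  queue [4, 11, 29] -> pop 4, enqueue [none], visited so far: [45, 20, 49, 6, 37, 47, 4]
  queue [11, 29] -> pop 11, enqueue [13], visited so far: [45, 20, 49, 6, 37, 47, 4, 11]
  queue [29, 13] -> pop 29, enqueue [21], visited so far: [45, 20, 49, 6, 37, 47, 4, 11, 29]
  queue [13, 21] -> pop 13, enqueue [none], visited so far: [45, 20, 49, 6, 37, 47, 4, 11, 29, 13]
  queue [21] -> pop 21, enqueue [none], visited so far: [45, 20, 49, 6, 37, 47, 4, 11, 29, 13, 21]
Result: [45, 20, 49, 6, 37, 47, 4, 11, 29, 13, 21]


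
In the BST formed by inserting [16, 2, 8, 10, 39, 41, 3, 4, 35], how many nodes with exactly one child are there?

Tree built from: [16, 2, 8, 10, 39, 41, 3, 4, 35]
Tree (level-order array): [16, 2, 39, None, 8, 35, 41, 3, 10, None, None, None, None, None, 4]
Rule: These are nodes with exactly 1 non-null child.
Per-node child counts:
  node 16: 2 child(ren)
  node 2: 1 child(ren)
  node 8: 2 child(ren)
  node 3: 1 child(ren)
  node 4: 0 child(ren)
  node 10: 0 child(ren)
  node 39: 2 child(ren)
  node 35: 0 child(ren)
  node 41: 0 child(ren)
Matching nodes: [2, 3]
Count of nodes with exactly one child: 2


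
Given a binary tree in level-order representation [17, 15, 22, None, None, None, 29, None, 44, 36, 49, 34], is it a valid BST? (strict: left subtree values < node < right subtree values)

Level-order array: [17, 15, 22, None, None, None, 29, None, 44, 36, 49, 34]
Validate using subtree bounds (lo, hi): at each node, require lo < value < hi,
then recurse left with hi=value and right with lo=value.
Preorder trace (stopping at first violation):
  at node 17 with bounds (-inf, +inf): OK
  at node 15 with bounds (-inf, 17): OK
  at node 22 with bounds (17, +inf): OK
  at node 29 with bounds (22, +inf): OK
  at node 44 with bounds (29, +inf): OK
  at node 36 with bounds (29, 44): OK
  at node 34 with bounds (29, 36): OK
  at node 49 with bounds (44, +inf): OK
No violation found at any node.
Result: Valid BST


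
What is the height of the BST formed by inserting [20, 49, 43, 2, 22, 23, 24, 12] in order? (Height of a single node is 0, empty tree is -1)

Insertion order: [20, 49, 43, 2, 22, 23, 24, 12]
Tree (level-order array): [20, 2, 49, None, 12, 43, None, None, None, 22, None, None, 23, None, 24]
Compute height bottom-up (empty subtree = -1):
  height(12) = 1 + max(-1, -1) = 0
  height(2) = 1 + max(-1, 0) = 1
  height(24) = 1 + max(-1, -1) = 0
  height(23) = 1 + max(-1, 0) = 1
  height(22) = 1 + max(-1, 1) = 2
  height(43) = 1 + max(2, -1) = 3
  height(49) = 1 + max(3, -1) = 4
  height(20) = 1 + max(1, 4) = 5
Height = 5


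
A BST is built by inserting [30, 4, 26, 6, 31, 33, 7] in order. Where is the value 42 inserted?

Starting tree (level order): [30, 4, 31, None, 26, None, 33, 6, None, None, None, None, 7]
Insertion path: 30 -> 31 -> 33
Result: insert 42 as right child of 33
Final tree (level order): [30, 4, 31, None, 26, None, 33, 6, None, None, 42, None, 7]


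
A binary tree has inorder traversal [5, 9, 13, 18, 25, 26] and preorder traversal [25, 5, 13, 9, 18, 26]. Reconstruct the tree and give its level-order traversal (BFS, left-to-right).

Inorder:  [5, 9, 13, 18, 25, 26]
Preorder: [25, 5, 13, 9, 18, 26]
Algorithm: preorder visits root first, so consume preorder in order;
for each root, split the current inorder slice at that value into
left-subtree inorder and right-subtree inorder, then recurse.
Recursive splits:
  root=25; inorder splits into left=[5, 9, 13, 18], right=[26]
  root=5; inorder splits into left=[], right=[9, 13, 18]
  root=13; inorder splits into left=[9], right=[18]
  root=9; inorder splits into left=[], right=[]
  root=18; inorder splits into left=[], right=[]
  root=26; inorder splits into left=[], right=[]
Reconstructed level-order: [25, 5, 26, 13, 9, 18]


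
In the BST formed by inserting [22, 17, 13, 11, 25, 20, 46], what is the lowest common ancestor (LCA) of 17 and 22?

Tree insertion order: [22, 17, 13, 11, 25, 20, 46]
Tree (level-order array): [22, 17, 25, 13, 20, None, 46, 11]
In a BST, the LCA of p=17, q=22 is the first node v on the
root-to-leaf path with p <= v <= q (go left if both < v, right if both > v).
Walk from root:
  at 22: 17 <= 22 <= 22, this is the LCA
LCA = 22


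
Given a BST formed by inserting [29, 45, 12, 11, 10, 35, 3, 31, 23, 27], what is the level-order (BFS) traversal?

Tree insertion order: [29, 45, 12, 11, 10, 35, 3, 31, 23, 27]
Tree (level-order array): [29, 12, 45, 11, 23, 35, None, 10, None, None, 27, 31, None, 3]
BFS from the root, enqueuing left then right child of each popped node:
  queue [29] -> pop 29, enqueue [12, 45], visited so far: [29]
  queue [12, 45] -> pop 12, enqueue [11, 23], visited so far: [29, 12]
  queue [45, 11, 23] -> pop 45, enqueue [35], visited so far: [29, 12, 45]
  queue [11, 23, 35] -> pop 11, enqueue [10], visited so far: [29, 12, 45, 11]
  queue [23, 35, 10] -> pop 23, enqueue [27], visited so far: [29, 12, 45, 11, 23]
  queue [35, 10, 27] -> pop 35, enqueue [31], visited so far: [29, 12, 45, 11, 23, 35]
  queue [10, 27, 31] -> pop 10, enqueue [3], visited so far: [29, 12, 45, 11, 23, 35, 10]
  queue [27, 31, 3] -> pop 27, enqueue [none], visited so far: [29, 12, 45, 11, 23, 35, 10, 27]
  queue [31, 3] -> pop 31, enqueue [none], visited so far: [29, 12, 45, 11, 23, 35, 10, 27, 31]
  queue [3] -> pop 3, enqueue [none], visited so far: [29, 12, 45, 11, 23, 35, 10, 27, 31, 3]
Result: [29, 12, 45, 11, 23, 35, 10, 27, 31, 3]


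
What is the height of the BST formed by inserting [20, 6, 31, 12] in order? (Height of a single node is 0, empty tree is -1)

Insertion order: [20, 6, 31, 12]
Tree (level-order array): [20, 6, 31, None, 12]
Compute height bottom-up (empty subtree = -1):
  height(12) = 1 + max(-1, -1) = 0
  height(6) = 1 + max(-1, 0) = 1
  height(31) = 1 + max(-1, -1) = 0
  height(20) = 1 + max(1, 0) = 2
Height = 2


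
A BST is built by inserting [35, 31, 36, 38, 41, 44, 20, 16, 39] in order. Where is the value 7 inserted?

Starting tree (level order): [35, 31, 36, 20, None, None, 38, 16, None, None, 41, None, None, 39, 44]
Insertion path: 35 -> 31 -> 20 -> 16
Result: insert 7 as left child of 16
Final tree (level order): [35, 31, 36, 20, None, None, 38, 16, None, None, 41, 7, None, 39, 44]


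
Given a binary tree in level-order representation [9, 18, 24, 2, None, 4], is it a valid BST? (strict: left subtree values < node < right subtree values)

Level-order array: [9, 18, 24, 2, None, 4]
Validate using subtree bounds (lo, hi): at each node, require lo < value < hi,
then recurse left with hi=value and right with lo=value.
Preorder trace (stopping at first violation):
  at node 9 with bounds (-inf, +inf): OK
  at node 18 with bounds (-inf, 9): VIOLATION
Node 18 violates its bound: not (-inf < 18 < 9).
Result: Not a valid BST


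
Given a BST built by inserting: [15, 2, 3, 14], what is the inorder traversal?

Tree insertion order: [15, 2, 3, 14]
Tree (level-order array): [15, 2, None, None, 3, None, 14]
Inorder traversal: [2, 3, 14, 15]


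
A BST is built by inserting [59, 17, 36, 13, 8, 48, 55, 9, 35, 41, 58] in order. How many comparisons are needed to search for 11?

Search path for 11: 59 -> 17 -> 13 -> 8 -> 9
Found: False
Comparisons: 5


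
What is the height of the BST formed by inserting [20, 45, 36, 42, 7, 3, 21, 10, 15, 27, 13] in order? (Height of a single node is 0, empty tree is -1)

Insertion order: [20, 45, 36, 42, 7, 3, 21, 10, 15, 27, 13]
Tree (level-order array): [20, 7, 45, 3, 10, 36, None, None, None, None, 15, 21, 42, 13, None, None, 27]
Compute height bottom-up (empty subtree = -1):
  height(3) = 1 + max(-1, -1) = 0
  height(13) = 1 + max(-1, -1) = 0
  height(15) = 1 + max(0, -1) = 1
  height(10) = 1 + max(-1, 1) = 2
  height(7) = 1 + max(0, 2) = 3
  height(27) = 1 + max(-1, -1) = 0
  height(21) = 1 + max(-1, 0) = 1
  height(42) = 1 + max(-1, -1) = 0
  height(36) = 1 + max(1, 0) = 2
  height(45) = 1 + max(2, -1) = 3
  height(20) = 1 + max(3, 3) = 4
Height = 4


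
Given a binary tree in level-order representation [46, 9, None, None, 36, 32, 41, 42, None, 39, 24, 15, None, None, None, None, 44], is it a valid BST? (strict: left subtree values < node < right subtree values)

Level-order array: [46, 9, None, None, 36, 32, 41, 42, None, 39, 24, 15, None, None, None, None, 44]
Validate using subtree bounds (lo, hi): at each node, require lo < value < hi,
then recurse left with hi=value and right with lo=value.
Preorder trace (stopping at first violation):
  at node 46 with bounds (-inf, +inf): OK
  at node 9 with bounds (-inf, 46): OK
  at node 36 with bounds (9, 46): OK
  at node 32 with bounds (9, 36): OK
  at node 42 with bounds (9, 32): VIOLATION
Node 42 violates its bound: not (9 < 42 < 32).
Result: Not a valid BST


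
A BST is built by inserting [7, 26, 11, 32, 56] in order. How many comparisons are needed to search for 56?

Search path for 56: 7 -> 26 -> 32 -> 56
Found: True
Comparisons: 4


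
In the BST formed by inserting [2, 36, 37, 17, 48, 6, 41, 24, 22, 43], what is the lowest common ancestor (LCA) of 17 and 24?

Tree insertion order: [2, 36, 37, 17, 48, 6, 41, 24, 22, 43]
Tree (level-order array): [2, None, 36, 17, 37, 6, 24, None, 48, None, None, 22, None, 41, None, None, None, None, 43]
In a BST, the LCA of p=17, q=24 is the first node v on the
root-to-leaf path with p <= v <= q (go left if both < v, right if both > v).
Walk from root:
  at 2: both 17 and 24 > 2, go right
  at 36: both 17 and 24 < 36, go left
  at 17: 17 <= 17 <= 24, this is the LCA
LCA = 17


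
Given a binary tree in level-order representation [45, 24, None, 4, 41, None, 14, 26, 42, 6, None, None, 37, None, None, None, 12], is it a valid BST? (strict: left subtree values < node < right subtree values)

Level-order array: [45, 24, None, 4, 41, None, 14, 26, 42, 6, None, None, 37, None, None, None, 12]
Validate using subtree bounds (lo, hi): at each node, require lo < value < hi,
then recurse left with hi=value and right with lo=value.
Preorder trace (stopping at first violation):
  at node 45 with bounds (-inf, +inf): OK
  at node 24 with bounds (-inf, 45): OK
  at node 4 with bounds (-inf, 24): OK
  at node 14 with bounds (4, 24): OK
  at node 6 with bounds (4, 14): OK
  at node 12 with bounds (6, 14): OK
  at node 41 with bounds (24, 45): OK
  at node 26 with bounds (24, 41): OK
  at node 37 with bounds (26, 41): OK
  at node 42 with bounds (41, 45): OK
No violation found at any node.
Result: Valid BST


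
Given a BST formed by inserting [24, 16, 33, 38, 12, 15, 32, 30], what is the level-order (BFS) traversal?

Tree insertion order: [24, 16, 33, 38, 12, 15, 32, 30]
Tree (level-order array): [24, 16, 33, 12, None, 32, 38, None, 15, 30]
BFS from the root, enqueuing left then right child of each popped node:
  queue [24] -> pop 24, enqueue [16, 33], visited so far: [24]
  queue [16, 33] -> pop 16, enqueue [12], visited so far: [24, 16]
  queue [33, 12] -> pop 33, enqueue [32, 38], visited so far: [24, 16, 33]
  queue [12, 32, 38] -> pop 12, enqueue [15], visited so far: [24, 16, 33, 12]
  queue [32, 38, 15] -> pop 32, enqueue [30], visited so far: [24, 16, 33, 12, 32]
  queue [38, 15, 30] -> pop 38, enqueue [none], visited so far: [24, 16, 33, 12, 32, 38]
  queue [15, 30] -> pop 15, enqueue [none], visited so far: [24, 16, 33, 12, 32, 38, 15]
  queue [30] -> pop 30, enqueue [none], visited so far: [24, 16, 33, 12, 32, 38, 15, 30]
Result: [24, 16, 33, 12, 32, 38, 15, 30]


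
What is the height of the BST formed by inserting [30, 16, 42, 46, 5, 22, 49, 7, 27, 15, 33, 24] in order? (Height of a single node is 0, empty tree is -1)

Insertion order: [30, 16, 42, 46, 5, 22, 49, 7, 27, 15, 33, 24]
Tree (level-order array): [30, 16, 42, 5, 22, 33, 46, None, 7, None, 27, None, None, None, 49, None, 15, 24]
Compute height bottom-up (empty subtree = -1):
  height(15) = 1 + max(-1, -1) = 0
  height(7) = 1 + max(-1, 0) = 1
  height(5) = 1 + max(-1, 1) = 2
  height(24) = 1 + max(-1, -1) = 0
  height(27) = 1 + max(0, -1) = 1
  height(22) = 1 + max(-1, 1) = 2
  height(16) = 1 + max(2, 2) = 3
  height(33) = 1 + max(-1, -1) = 0
  height(49) = 1 + max(-1, -1) = 0
  height(46) = 1 + max(-1, 0) = 1
  height(42) = 1 + max(0, 1) = 2
  height(30) = 1 + max(3, 2) = 4
Height = 4


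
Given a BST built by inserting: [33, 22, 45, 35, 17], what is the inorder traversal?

Tree insertion order: [33, 22, 45, 35, 17]
Tree (level-order array): [33, 22, 45, 17, None, 35]
Inorder traversal: [17, 22, 33, 35, 45]


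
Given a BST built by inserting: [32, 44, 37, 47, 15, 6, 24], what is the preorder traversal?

Tree insertion order: [32, 44, 37, 47, 15, 6, 24]
Tree (level-order array): [32, 15, 44, 6, 24, 37, 47]
Preorder traversal: [32, 15, 6, 24, 44, 37, 47]


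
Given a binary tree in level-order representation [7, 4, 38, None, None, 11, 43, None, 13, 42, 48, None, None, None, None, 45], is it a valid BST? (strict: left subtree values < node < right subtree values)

Level-order array: [7, 4, 38, None, None, 11, 43, None, 13, 42, 48, None, None, None, None, 45]
Validate using subtree bounds (lo, hi): at each node, require lo < value < hi,
then recurse left with hi=value and right with lo=value.
Preorder trace (stopping at first violation):
  at node 7 with bounds (-inf, +inf): OK
  at node 4 with bounds (-inf, 7): OK
  at node 38 with bounds (7, +inf): OK
  at node 11 with bounds (7, 38): OK
  at node 13 with bounds (11, 38): OK
  at node 43 with bounds (38, +inf): OK
  at node 42 with bounds (38, 43): OK
  at node 48 with bounds (43, +inf): OK
  at node 45 with bounds (43, 48): OK
No violation found at any node.
Result: Valid BST


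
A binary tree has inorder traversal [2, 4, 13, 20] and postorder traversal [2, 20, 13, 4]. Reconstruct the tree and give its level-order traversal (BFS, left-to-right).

Inorder:   [2, 4, 13, 20]
Postorder: [2, 20, 13, 4]
Algorithm: postorder visits root last, so walk postorder right-to-left;
each value is the root of the current inorder slice — split it at that
value, recurse on the right subtree first, then the left.
Recursive splits:
  root=4; inorder splits into left=[2], right=[13, 20]
  root=13; inorder splits into left=[], right=[20]
  root=20; inorder splits into left=[], right=[]
  root=2; inorder splits into left=[], right=[]
Reconstructed level-order: [4, 2, 13, 20]


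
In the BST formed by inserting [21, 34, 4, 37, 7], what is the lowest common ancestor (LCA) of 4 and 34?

Tree insertion order: [21, 34, 4, 37, 7]
Tree (level-order array): [21, 4, 34, None, 7, None, 37]
In a BST, the LCA of p=4, q=34 is the first node v on the
root-to-leaf path with p <= v <= q (go left if both < v, right if both > v).
Walk from root:
  at 21: 4 <= 21 <= 34, this is the LCA
LCA = 21


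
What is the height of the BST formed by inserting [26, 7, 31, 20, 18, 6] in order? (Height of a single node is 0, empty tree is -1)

Insertion order: [26, 7, 31, 20, 18, 6]
Tree (level-order array): [26, 7, 31, 6, 20, None, None, None, None, 18]
Compute height bottom-up (empty subtree = -1):
  height(6) = 1 + max(-1, -1) = 0
  height(18) = 1 + max(-1, -1) = 0
  height(20) = 1 + max(0, -1) = 1
  height(7) = 1 + max(0, 1) = 2
  height(31) = 1 + max(-1, -1) = 0
  height(26) = 1 + max(2, 0) = 3
Height = 3


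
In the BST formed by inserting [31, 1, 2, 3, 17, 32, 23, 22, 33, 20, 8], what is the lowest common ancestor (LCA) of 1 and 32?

Tree insertion order: [31, 1, 2, 3, 17, 32, 23, 22, 33, 20, 8]
Tree (level-order array): [31, 1, 32, None, 2, None, 33, None, 3, None, None, None, 17, 8, 23, None, None, 22, None, 20]
In a BST, the LCA of p=1, q=32 is the first node v on the
root-to-leaf path with p <= v <= q (go left if both < v, right if both > v).
Walk from root:
  at 31: 1 <= 31 <= 32, this is the LCA
LCA = 31


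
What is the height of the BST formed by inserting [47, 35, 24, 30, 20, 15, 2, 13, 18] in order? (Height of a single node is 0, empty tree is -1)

Insertion order: [47, 35, 24, 30, 20, 15, 2, 13, 18]
Tree (level-order array): [47, 35, None, 24, None, 20, 30, 15, None, None, None, 2, 18, None, 13]
Compute height bottom-up (empty subtree = -1):
  height(13) = 1 + max(-1, -1) = 0
  height(2) = 1 + max(-1, 0) = 1
  height(18) = 1 + max(-1, -1) = 0
  height(15) = 1 + max(1, 0) = 2
  height(20) = 1 + max(2, -1) = 3
  height(30) = 1 + max(-1, -1) = 0
  height(24) = 1 + max(3, 0) = 4
  height(35) = 1 + max(4, -1) = 5
  height(47) = 1 + max(5, -1) = 6
Height = 6


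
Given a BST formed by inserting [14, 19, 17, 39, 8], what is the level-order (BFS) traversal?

Tree insertion order: [14, 19, 17, 39, 8]
Tree (level-order array): [14, 8, 19, None, None, 17, 39]
BFS from the root, enqueuing left then right child of each popped node:
  queue [14] -> pop 14, enqueue [8, 19], visited so far: [14]
  queue [8, 19] -> pop 8, enqueue [none], visited so far: [14, 8]
  queue [19] -> pop 19, enqueue [17, 39], visited so far: [14, 8, 19]
  queue [17, 39] -> pop 17, enqueue [none], visited so far: [14, 8, 19, 17]
  queue [39] -> pop 39, enqueue [none], visited so far: [14, 8, 19, 17, 39]
Result: [14, 8, 19, 17, 39]


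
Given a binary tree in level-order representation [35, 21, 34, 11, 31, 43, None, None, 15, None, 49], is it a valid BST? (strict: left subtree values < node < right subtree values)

Level-order array: [35, 21, 34, 11, 31, 43, None, None, 15, None, 49]
Validate using subtree bounds (lo, hi): at each node, require lo < value < hi,
then recurse left with hi=value and right with lo=value.
Preorder trace (stopping at first violation):
  at node 35 with bounds (-inf, +inf): OK
  at node 21 with bounds (-inf, 35): OK
  at node 11 with bounds (-inf, 21): OK
  at node 15 with bounds (11, 21): OK
  at node 31 with bounds (21, 35): OK
  at node 49 with bounds (31, 35): VIOLATION
Node 49 violates its bound: not (31 < 49 < 35).
Result: Not a valid BST


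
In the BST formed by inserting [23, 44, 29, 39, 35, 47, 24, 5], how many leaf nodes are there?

Tree built from: [23, 44, 29, 39, 35, 47, 24, 5]
Tree (level-order array): [23, 5, 44, None, None, 29, 47, 24, 39, None, None, None, None, 35]
Rule: A leaf has 0 children.
Per-node child counts:
  node 23: 2 child(ren)
  node 5: 0 child(ren)
  node 44: 2 child(ren)
  node 29: 2 child(ren)
  node 24: 0 child(ren)
  node 39: 1 child(ren)
  node 35: 0 child(ren)
  node 47: 0 child(ren)
Matching nodes: [5, 24, 35, 47]
Count of leaf nodes: 4


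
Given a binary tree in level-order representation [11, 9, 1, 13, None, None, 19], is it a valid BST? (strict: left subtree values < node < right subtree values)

Level-order array: [11, 9, 1, 13, None, None, 19]
Validate using subtree bounds (lo, hi): at each node, require lo < value < hi,
then recurse left with hi=value and right with lo=value.
Preorder trace (stopping at first violation):
  at node 11 with bounds (-inf, +inf): OK
  at node 9 with bounds (-inf, 11): OK
  at node 13 with bounds (-inf, 9): VIOLATION
Node 13 violates its bound: not (-inf < 13 < 9).
Result: Not a valid BST


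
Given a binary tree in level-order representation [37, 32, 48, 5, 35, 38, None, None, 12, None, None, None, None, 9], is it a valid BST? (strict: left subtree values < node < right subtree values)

Level-order array: [37, 32, 48, 5, 35, 38, None, None, 12, None, None, None, None, 9]
Validate using subtree bounds (lo, hi): at each node, require lo < value < hi,
then recurse left with hi=value and right with lo=value.
Preorder trace (stopping at first violation):
  at node 37 with bounds (-inf, +inf): OK
  at node 32 with bounds (-inf, 37): OK
  at node 5 with bounds (-inf, 32): OK
  at node 12 with bounds (5, 32): OK
  at node 9 with bounds (5, 12): OK
  at node 35 with bounds (32, 37): OK
  at node 48 with bounds (37, +inf): OK
  at node 38 with bounds (37, 48): OK
No violation found at any node.
Result: Valid BST


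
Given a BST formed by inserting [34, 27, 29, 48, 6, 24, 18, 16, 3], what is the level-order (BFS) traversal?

Tree insertion order: [34, 27, 29, 48, 6, 24, 18, 16, 3]
Tree (level-order array): [34, 27, 48, 6, 29, None, None, 3, 24, None, None, None, None, 18, None, 16]
BFS from the root, enqueuing left then right child of each popped node:
  queue [34] -> pop 34, enqueue [27, 48], visited so far: [34]
  queue [27, 48] -> pop 27, enqueue [6, 29], visited so far: [34, 27]
  queue [48, 6, 29] -> pop 48, enqueue [none], visited so far: [34, 27, 48]
  queue [6, 29] -> pop 6, enqueue [3, 24], visited so far: [34, 27, 48, 6]
  queue [29, 3, 24] -> pop 29, enqueue [none], visited so far: [34, 27, 48, 6, 29]
  queue [3, 24] -> pop 3, enqueue [none], visited so far: [34, 27, 48, 6, 29, 3]
  queue [24] -> pop 24, enqueue [18], visited so far: [34, 27, 48, 6, 29, 3, 24]
  queue [18] -> pop 18, enqueue [16], visited so far: [34, 27, 48, 6, 29, 3, 24, 18]
  queue [16] -> pop 16, enqueue [none], visited so far: [34, 27, 48, 6, 29, 3, 24, 18, 16]
Result: [34, 27, 48, 6, 29, 3, 24, 18, 16]


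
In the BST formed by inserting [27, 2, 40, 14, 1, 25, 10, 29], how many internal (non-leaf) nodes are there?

Tree built from: [27, 2, 40, 14, 1, 25, 10, 29]
Tree (level-order array): [27, 2, 40, 1, 14, 29, None, None, None, 10, 25]
Rule: An internal node has at least one child.
Per-node child counts:
  node 27: 2 child(ren)
  node 2: 2 child(ren)
  node 1: 0 child(ren)
  node 14: 2 child(ren)
  node 10: 0 child(ren)
  node 25: 0 child(ren)
  node 40: 1 child(ren)
  node 29: 0 child(ren)
Matching nodes: [27, 2, 14, 40]
Count of internal (non-leaf) nodes: 4


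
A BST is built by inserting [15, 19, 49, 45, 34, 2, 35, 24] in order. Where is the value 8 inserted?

Starting tree (level order): [15, 2, 19, None, None, None, 49, 45, None, 34, None, 24, 35]
Insertion path: 15 -> 2
Result: insert 8 as right child of 2
Final tree (level order): [15, 2, 19, None, 8, None, 49, None, None, 45, None, 34, None, 24, 35]


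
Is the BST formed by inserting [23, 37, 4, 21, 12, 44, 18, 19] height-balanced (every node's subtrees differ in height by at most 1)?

Tree (level-order array): [23, 4, 37, None, 21, None, 44, 12, None, None, None, None, 18, None, 19]
Definition: a tree is height-balanced if, at every node, |h(left) - h(right)| <= 1 (empty subtree has height -1).
Bottom-up per-node check:
  node 19: h_left=-1, h_right=-1, diff=0 [OK], height=0
  node 18: h_left=-1, h_right=0, diff=1 [OK], height=1
  node 12: h_left=-1, h_right=1, diff=2 [FAIL (|-1-1|=2 > 1)], height=2
  node 21: h_left=2, h_right=-1, diff=3 [FAIL (|2--1|=3 > 1)], height=3
  node 4: h_left=-1, h_right=3, diff=4 [FAIL (|-1-3|=4 > 1)], height=4
  node 44: h_left=-1, h_right=-1, diff=0 [OK], height=0
  node 37: h_left=-1, h_right=0, diff=1 [OK], height=1
  node 23: h_left=4, h_right=1, diff=3 [FAIL (|4-1|=3 > 1)], height=5
Node 12 violates the condition: |-1 - 1| = 2 > 1.
Result: Not balanced


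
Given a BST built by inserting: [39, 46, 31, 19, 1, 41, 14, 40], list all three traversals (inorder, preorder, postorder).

Tree insertion order: [39, 46, 31, 19, 1, 41, 14, 40]
Tree (level-order array): [39, 31, 46, 19, None, 41, None, 1, None, 40, None, None, 14]
Inorder (L, root, R): [1, 14, 19, 31, 39, 40, 41, 46]
Preorder (root, L, R): [39, 31, 19, 1, 14, 46, 41, 40]
Postorder (L, R, root): [14, 1, 19, 31, 40, 41, 46, 39]


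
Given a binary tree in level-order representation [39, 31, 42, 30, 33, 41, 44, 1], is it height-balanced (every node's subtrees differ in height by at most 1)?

Tree (level-order array): [39, 31, 42, 30, 33, 41, 44, 1]
Definition: a tree is height-balanced if, at every node, |h(left) - h(right)| <= 1 (empty subtree has height -1).
Bottom-up per-node check:
  node 1: h_left=-1, h_right=-1, diff=0 [OK], height=0
  node 30: h_left=0, h_right=-1, diff=1 [OK], height=1
  node 33: h_left=-1, h_right=-1, diff=0 [OK], height=0
  node 31: h_left=1, h_right=0, diff=1 [OK], height=2
  node 41: h_left=-1, h_right=-1, diff=0 [OK], height=0
  node 44: h_left=-1, h_right=-1, diff=0 [OK], height=0
  node 42: h_left=0, h_right=0, diff=0 [OK], height=1
  node 39: h_left=2, h_right=1, diff=1 [OK], height=3
All nodes satisfy the balance condition.
Result: Balanced


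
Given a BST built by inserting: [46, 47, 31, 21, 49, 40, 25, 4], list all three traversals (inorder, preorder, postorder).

Tree insertion order: [46, 47, 31, 21, 49, 40, 25, 4]
Tree (level-order array): [46, 31, 47, 21, 40, None, 49, 4, 25]
Inorder (L, root, R): [4, 21, 25, 31, 40, 46, 47, 49]
Preorder (root, L, R): [46, 31, 21, 4, 25, 40, 47, 49]
Postorder (L, R, root): [4, 25, 21, 40, 31, 49, 47, 46]


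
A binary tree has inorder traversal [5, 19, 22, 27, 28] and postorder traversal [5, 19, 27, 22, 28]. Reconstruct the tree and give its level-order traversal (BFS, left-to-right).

Inorder:   [5, 19, 22, 27, 28]
Postorder: [5, 19, 27, 22, 28]
Algorithm: postorder visits root last, so walk postorder right-to-left;
each value is the root of the current inorder slice — split it at that
value, recurse on the right subtree first, then the left.
Recursive splits:
  root=28; inorder splits into left=[5, 19, 22, 27], right=[]
  root=22; inorder splits into left=[5, 19], right=[27]
  root=27; inorder splits into left=[], right=[]
  root=19; inorder splits into left=[5], right=[]
  root=5; inorder splits into left=[], right=[]
Reconstructed level-order: [28, 22, 19, 27, 5]


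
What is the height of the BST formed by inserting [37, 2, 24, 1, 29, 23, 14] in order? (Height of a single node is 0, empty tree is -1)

Insertion order: [37, 2, 24, 1, 29, 23, 14]
Tree (level-order array): [37, 2, None, 1, 24, None, None, 23, 29, 14]
Compute height bottom-up (empty subtree = -1):
  height(1) = 1 + max(-1, -1) = 0
  height(14) = 1 + max(-1, -1) = 0
  height(23) = 1 + max(0, -1) = 1
  height(29) = 1 + max(-1, -1) = 0
  height(24) = 1 + max(1, 0) = 2
  height(2) = 1 + max(0, 2) = 3
  height(37) = 1 + max(3, -1) = 4
Height = 4


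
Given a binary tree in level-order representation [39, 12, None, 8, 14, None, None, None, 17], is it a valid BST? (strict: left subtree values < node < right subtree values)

Level-order array: [39, 12, None, 8, 14, None, None, None, 17]
Validate using subtree bounds (lo, hi): at each node, require lo < value < hi,
then recurse left with hi=value and right with lo=value.
Preorder trace (stopping at first violation):
  at node 39 with bounds (-inf, +inf): OK
  at node 12 with bounds (-inf, 39): OK
  at node 8 with bounds (-inf, 12): OK
  at node 14 with bounds (12, 39): OK
  at node 17 with bounds (14, 39): OK
No violation found at any node.
Result: Valid BST


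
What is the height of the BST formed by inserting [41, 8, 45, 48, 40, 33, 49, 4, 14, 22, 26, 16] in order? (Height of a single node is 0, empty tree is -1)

Insertion order: [41, 8, 45, 48, 40, 33, 49, 4, 14, 22, 26, 16]
Tree (level-order array): [41, 8, 45, 4, 40, None, 48, None, None, 33, None, None, 49, 14, None, None, None, None, 22, 16, 26]
Compute height bottom-up (empty subtree = -1):
  height(4) = 1 + max(-1, -1) = 0
  height(16) = 1 + max(-1, -1) = 0
  height(26) = 1 + max(-1, -1) = 0
  height(22) = 1 + max(0, 0) = 1
  height(14) = 1 + max(-1, 1) = 2
  height(33) = 1 + max(2, -1) = 3
  height(40) = 1 + max(3, -1) = 4
  height(8) = 1 + max(0, 4) = 5
  height(49) = 1 + max(-1, -1) = 0
  height(48) = 1 + max(-1, 0) = 1
  height(45) = 1 + max(-1, 1) = 2
  height(41) = 1 + max(5, 2) = 6
Height = 6


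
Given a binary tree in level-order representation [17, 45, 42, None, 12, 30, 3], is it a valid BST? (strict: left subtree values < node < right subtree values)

Level-order array: [17, 45, 42, None, 12, 30, 3]
Validate using subtree bounds (lo, hi): at each node, require lo < value < hi,
then recurse left with hi=value and right with lo=value.
Preorder trace (stopping at first violation):
  at node 17 with bounds (-inf, +inf): OK
  at node 45 with bounds (-inf, 17): VIOLATION
Node 45 violates its bound: not (-inf < 45 < 17).
Result: Not a valid BST


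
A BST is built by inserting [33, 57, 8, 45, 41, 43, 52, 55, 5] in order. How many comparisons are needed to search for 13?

Search path for 13: 33 -> 8
Found: False
Comparisons: 2
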